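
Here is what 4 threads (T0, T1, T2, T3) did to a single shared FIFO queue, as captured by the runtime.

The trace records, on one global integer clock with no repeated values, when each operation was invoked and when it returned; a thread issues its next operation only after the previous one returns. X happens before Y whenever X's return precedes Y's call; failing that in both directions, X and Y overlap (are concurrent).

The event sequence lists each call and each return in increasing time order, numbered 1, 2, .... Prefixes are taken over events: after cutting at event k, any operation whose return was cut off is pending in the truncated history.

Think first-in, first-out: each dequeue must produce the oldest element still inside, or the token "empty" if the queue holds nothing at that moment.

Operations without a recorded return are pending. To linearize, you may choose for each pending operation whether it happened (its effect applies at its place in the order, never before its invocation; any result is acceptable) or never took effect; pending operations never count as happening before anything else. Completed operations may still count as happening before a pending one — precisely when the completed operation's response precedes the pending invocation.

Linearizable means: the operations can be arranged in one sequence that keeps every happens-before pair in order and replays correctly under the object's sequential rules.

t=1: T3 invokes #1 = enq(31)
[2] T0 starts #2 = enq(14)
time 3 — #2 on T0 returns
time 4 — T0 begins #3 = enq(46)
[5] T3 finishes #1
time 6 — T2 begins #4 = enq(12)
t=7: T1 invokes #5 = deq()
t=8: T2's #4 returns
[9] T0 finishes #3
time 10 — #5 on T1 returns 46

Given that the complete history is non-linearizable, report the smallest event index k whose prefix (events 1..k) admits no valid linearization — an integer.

events 1..9 are linearizable; a witness order is #1, #2, #3, #4:
1. #1 enq(31), leaving queue <31>
2. #2 enq(14), leaving queue <31,14>
3. #3 enq(46), leaving queue <31,14,46>
4. #4 enq(12), leaving queue <31,14,46,12>
include event 10 — #5 responding at 10 — and every candidate order breaks
for example #1, #2, #3, #4, #5 fails at step 5: #5 deq() → 46 is not legal there
for example #1, #2, #3, #5, #4 fails at step 4: #5 deq() → 46 is not legal there

10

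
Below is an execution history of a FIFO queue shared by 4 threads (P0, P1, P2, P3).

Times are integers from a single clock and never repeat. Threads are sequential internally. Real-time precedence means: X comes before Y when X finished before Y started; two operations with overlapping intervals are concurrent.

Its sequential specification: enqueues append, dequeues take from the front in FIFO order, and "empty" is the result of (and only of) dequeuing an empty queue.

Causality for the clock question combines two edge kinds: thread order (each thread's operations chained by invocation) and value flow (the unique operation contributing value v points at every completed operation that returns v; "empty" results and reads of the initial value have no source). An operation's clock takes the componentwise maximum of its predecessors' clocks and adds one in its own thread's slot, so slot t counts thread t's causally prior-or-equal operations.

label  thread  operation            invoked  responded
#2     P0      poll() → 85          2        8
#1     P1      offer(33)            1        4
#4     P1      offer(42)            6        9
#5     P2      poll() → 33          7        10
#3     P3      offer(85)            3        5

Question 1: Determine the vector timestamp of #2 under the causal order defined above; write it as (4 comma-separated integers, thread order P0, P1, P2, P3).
no predecessors for #3 (invoked 3): P3 increments from zero → (0, 0, 0, 1)
no predecessors for #1 (invoked 1): P1 increments from zero → (0, 1, 0, 0)
VC(#5, invoked at 7): max of VC(#1)=(0, 1, 0, 0), then +1 on thread P2 → (0, 1, 1, 0)
VC(#4, invoked at 6): max of VC(#1)=(0, 1, 0, 0), then +1 on thread P1 → (0, 2, 0, 0)
VC(#2, invoked at 2): max of VC(#3)=(0, 0, 0, 1), then +1 on thread P0 → (1, 0, 0, 1)
target: VC(#2) = (1, 0, 0, 1)

(1, 0, 0, 1)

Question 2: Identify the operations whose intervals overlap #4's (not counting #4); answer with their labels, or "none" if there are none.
#4 runs from 6 to 9; window-overlapping ops are concurrent
#1 [1,4]: before
#2 [2,8]: concurrent
#3 [3,5]: before
#5 [7,10]: concurrent

#2, #5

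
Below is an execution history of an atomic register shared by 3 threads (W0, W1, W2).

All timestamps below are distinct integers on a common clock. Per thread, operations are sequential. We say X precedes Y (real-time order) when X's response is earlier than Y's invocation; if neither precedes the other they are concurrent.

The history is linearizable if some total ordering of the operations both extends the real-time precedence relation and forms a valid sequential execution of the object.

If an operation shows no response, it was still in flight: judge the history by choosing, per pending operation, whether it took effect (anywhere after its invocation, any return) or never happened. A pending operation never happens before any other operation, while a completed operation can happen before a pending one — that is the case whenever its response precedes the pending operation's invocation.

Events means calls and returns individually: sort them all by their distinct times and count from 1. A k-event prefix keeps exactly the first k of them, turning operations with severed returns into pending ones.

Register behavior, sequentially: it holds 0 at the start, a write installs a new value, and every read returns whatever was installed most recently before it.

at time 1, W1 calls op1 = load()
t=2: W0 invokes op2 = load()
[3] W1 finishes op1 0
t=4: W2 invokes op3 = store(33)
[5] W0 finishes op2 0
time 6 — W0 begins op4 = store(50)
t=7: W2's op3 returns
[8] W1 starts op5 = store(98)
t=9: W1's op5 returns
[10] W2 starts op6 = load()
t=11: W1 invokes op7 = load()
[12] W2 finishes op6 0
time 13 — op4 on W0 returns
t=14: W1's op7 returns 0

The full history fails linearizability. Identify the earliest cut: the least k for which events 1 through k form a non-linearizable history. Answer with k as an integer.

12

a valid linearization of events 1..11 exists, for instance op1, op2, op3, op4, op5:
after step 1 (op1 load() → 0): value 0
after step 2 (op2 load() → 0): value 0
after step 3 (op3 store(33)): value 33
after step 4 (op4 store(50) (pending, included)): value 50
after step 5 (op5 store(98)): value 98
include event 12 — op6 responding at 12 — and every candidate order breaks
every completion of the 2 pending operations (op4, op7) was checked; none linearizes
one such order, op1, op2, op3, op5, op6 (pending dropped), breaks at step 5 where op6 load() → 0 is illegal
one such order, op1, op3, op2, op5, op6 (pending dropped), breaks at step 3 where op2 load() → 0 is illegal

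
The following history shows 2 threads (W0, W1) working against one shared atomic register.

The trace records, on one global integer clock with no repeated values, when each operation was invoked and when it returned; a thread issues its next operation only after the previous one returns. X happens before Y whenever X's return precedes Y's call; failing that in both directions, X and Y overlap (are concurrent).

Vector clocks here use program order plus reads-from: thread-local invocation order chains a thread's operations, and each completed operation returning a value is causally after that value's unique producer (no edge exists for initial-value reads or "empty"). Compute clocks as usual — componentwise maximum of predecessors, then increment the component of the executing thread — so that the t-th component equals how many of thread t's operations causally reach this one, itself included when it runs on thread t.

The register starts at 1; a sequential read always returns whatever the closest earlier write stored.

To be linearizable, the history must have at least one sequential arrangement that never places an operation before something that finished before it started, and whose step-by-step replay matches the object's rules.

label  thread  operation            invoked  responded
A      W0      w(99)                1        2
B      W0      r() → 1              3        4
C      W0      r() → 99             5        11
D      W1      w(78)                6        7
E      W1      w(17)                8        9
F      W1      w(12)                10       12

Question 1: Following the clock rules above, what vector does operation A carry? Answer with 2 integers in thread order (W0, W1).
Answer: (1, 0)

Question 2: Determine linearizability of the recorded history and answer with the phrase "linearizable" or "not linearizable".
not linearizable

cut after 3 events: linearizable; cut after 4 events (B responds, time 4): not linearizable
exactly one order of the 2 completed ops respects real time; the atomic register replay fails
e.g. A, B: illegal at step 2, since B r() → 1 cannot apply there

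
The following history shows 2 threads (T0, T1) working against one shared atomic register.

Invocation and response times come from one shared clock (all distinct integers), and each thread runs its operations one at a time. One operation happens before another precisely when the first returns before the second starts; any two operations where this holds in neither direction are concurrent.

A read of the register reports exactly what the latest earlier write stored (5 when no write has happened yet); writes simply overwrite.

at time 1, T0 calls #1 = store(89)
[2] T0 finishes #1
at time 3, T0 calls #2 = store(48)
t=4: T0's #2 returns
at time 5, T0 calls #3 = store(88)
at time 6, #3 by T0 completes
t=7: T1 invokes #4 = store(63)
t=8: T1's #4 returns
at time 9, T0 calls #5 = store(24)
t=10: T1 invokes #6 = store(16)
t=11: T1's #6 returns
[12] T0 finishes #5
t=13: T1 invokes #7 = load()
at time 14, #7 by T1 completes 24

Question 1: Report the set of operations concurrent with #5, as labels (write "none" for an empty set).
#6

#5 spans [9,12]; an op avoiding the whole window 9..12 is ordered, any other is concurrent
#1 [1,2]: before
#2 [3,4]: before
#3 [5,6]: before
#4 [7,8]: before
#6 [10,11]: concurrent
#7 [13,14]: after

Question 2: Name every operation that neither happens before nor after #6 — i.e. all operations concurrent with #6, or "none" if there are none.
#5

#6 spans [10,11]: anything still running between times 10 and 11 counts as concurrent
#1 [1,2]: before
#2 [3,4]: before
#3 [5,6]: before
#4 [7,8]: before
#5 [9,12]: concurrent
#7 [13,14]: after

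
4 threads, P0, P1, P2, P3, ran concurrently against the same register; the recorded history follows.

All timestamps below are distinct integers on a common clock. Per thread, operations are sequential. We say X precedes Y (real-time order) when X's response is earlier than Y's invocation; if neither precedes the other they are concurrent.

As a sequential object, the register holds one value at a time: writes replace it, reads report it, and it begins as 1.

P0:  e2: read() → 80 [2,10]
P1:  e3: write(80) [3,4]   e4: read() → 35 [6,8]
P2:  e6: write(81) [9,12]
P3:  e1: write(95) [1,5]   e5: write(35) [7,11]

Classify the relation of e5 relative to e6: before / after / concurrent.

e5 spans [7,11], e6 spans [9,12]
the intervals overlap in both directions

concurrent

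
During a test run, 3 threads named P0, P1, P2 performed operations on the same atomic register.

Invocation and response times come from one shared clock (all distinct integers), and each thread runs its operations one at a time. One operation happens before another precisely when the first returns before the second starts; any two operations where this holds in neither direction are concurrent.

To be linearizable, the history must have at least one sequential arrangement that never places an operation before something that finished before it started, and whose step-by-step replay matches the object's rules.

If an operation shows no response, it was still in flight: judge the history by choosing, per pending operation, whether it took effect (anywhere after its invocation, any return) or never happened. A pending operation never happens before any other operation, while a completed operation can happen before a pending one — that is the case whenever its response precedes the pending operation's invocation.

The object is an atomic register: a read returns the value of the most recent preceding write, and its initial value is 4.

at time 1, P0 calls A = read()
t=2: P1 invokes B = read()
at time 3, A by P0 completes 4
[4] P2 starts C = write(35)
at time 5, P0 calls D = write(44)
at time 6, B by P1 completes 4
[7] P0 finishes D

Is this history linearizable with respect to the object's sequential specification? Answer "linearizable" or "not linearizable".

linearizable

a witness: A, B, C, D
after step 1 (A read() → 4): value 4
after step 2 (B read() → 4): value 4
after step 3 (C write(35) (pending, included)): value 35
after step 4 (D write(44)): value 44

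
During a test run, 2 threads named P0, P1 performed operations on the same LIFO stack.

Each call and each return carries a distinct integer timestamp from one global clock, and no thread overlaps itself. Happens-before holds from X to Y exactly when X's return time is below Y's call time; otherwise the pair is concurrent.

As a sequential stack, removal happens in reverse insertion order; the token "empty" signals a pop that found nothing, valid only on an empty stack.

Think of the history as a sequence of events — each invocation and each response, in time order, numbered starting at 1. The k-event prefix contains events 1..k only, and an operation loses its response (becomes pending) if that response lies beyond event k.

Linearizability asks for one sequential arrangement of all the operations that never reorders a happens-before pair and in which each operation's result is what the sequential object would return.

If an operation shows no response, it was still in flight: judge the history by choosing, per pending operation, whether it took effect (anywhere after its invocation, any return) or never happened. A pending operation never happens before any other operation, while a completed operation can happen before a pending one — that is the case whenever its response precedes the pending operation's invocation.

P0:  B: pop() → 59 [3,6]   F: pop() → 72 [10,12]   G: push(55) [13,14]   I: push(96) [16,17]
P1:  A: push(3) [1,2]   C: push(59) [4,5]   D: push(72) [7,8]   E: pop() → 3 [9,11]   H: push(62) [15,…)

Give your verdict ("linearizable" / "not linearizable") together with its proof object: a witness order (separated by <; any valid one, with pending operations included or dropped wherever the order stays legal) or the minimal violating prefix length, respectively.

step 1: A push(3) — stack <3>
step 2: C push(59) — stack <3,59>
step 3: B pop() → 59 — stack <3>
step 4: D push(72) — stack <3,72>
step 5: F pop() → 72 — stack <3>
step 6: E pop() → 3 — stack <>
step 7: G push(55) — stack <55>
step 8: H push(62) (pending, included) — stack <55,62>
step 9: I push(96) — stack <55,62,96>

linearizable — witness: A < C < B < D < F < E < G < H < I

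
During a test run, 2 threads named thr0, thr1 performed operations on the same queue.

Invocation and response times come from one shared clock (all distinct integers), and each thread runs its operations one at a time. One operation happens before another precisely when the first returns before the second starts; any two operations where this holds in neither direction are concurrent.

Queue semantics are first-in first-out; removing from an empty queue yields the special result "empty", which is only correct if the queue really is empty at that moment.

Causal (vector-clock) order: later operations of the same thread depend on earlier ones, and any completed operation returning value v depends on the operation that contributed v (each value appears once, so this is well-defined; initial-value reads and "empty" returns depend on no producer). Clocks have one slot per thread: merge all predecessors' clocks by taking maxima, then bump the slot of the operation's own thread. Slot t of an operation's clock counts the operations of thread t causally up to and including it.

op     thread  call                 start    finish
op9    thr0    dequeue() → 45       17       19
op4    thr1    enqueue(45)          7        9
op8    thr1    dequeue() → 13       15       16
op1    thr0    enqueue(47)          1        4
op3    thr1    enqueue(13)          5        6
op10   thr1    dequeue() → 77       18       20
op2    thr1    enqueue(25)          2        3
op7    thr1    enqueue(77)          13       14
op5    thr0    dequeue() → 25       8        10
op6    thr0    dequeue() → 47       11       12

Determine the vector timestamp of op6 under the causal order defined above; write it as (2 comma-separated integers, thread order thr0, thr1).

op2 (invocation 2): nothing precedes it; thr1's component alone gives (0, 1)
op1 (invocation 1): nothing precedes it; thr0's component alone gives (1, 0)
from VC(op2)=(0, 1), op3 (invoked 5) maxes components and bumps thr1 → (0, 2)
from VC(op3)=(0, 2), op4 (invoked 7) maxes components and bumps thr1 → (0, 3)
from VC(op1)=(1, 0), VC(op2)=(0, 1), op5 (invoked 8) maxes components and bumps thr0 → (2, 1)
from VC(op4)=(0, 3), op7 (invoked 13) maxes components and bumps thr1 → (0, 4)
from VC(op1)=(1, 0), VC(op5)=(2, 1), op6 (invoked 11) maxes components and bumps thr0 → (3, 1)
from VC(op3)=(0, 2), VC(op7)=(0, 4), op8 (invoked 15) maxes components and bumps thr1 → (0, 5)
from VC(op7)=(0, 4), VC(op8)=(0, 5), op10 (invoked 18) maxes components and bumps thr1 → (0, 6)
from VC(op4)=(0, 3), VC(op6)=(3, 1), op9 (invoked 17) maxes components and bumps thr0 → (4, 3)
target: VC(op6) = (3, 1)

(3, 1)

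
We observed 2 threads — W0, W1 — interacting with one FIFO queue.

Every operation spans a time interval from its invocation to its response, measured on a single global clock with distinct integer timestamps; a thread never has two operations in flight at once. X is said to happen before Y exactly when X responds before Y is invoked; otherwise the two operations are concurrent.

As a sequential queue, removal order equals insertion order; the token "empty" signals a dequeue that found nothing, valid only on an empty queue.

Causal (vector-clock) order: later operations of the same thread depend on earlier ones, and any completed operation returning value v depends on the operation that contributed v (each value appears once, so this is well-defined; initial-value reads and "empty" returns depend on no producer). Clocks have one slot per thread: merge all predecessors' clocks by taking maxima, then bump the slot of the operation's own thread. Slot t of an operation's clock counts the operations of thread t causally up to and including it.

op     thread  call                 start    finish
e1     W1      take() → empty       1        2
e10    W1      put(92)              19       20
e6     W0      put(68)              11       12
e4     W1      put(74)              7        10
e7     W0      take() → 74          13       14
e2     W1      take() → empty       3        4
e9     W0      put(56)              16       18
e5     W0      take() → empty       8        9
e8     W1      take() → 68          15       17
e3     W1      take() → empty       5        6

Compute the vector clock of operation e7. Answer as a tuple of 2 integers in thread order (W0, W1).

(3, 4)

invoked at 1, e1 has no predecessors; its own W1 bump gives (0, 1)
invoked at 8, e5 has no predecessors; its own W0 bump gives (1, 0)
from VC(e1)=(0, 1), e2 (invoked 3) maxes components and bumps W1 → (0, 2)
from VC(e5)=(1, 0), e6 (invoked 11) maxes components and bumps W0 → (2, 0)
from VC(e2)=(0, 2), e3 (invoked 5) maxes components and bumps W1 → (0, 3)
from VC(e3)=(0, 3), e4 (invoked 7) maxes components and bumps W1 → (0, 4)
from VC(e4)=(0, 4), VC(e6)=(2, 0), e8 (invoked 15) maxes components and bumps W1 → (2, 5)
from VC(e4)=(0, 4), VC(e6)=(2, 0), e7 (invoked 13) maxes components and bumps W0 → (3, 4)
from VC(e8)=(2, 5), e10 (invoked 19) maxes components and bumps W1 → (2, 6)
from VC(e7)=(3, 4), e9 (invoked 16) maxes components and bumps W0 → (4, 4)
target: VC(e7) = (3, 4)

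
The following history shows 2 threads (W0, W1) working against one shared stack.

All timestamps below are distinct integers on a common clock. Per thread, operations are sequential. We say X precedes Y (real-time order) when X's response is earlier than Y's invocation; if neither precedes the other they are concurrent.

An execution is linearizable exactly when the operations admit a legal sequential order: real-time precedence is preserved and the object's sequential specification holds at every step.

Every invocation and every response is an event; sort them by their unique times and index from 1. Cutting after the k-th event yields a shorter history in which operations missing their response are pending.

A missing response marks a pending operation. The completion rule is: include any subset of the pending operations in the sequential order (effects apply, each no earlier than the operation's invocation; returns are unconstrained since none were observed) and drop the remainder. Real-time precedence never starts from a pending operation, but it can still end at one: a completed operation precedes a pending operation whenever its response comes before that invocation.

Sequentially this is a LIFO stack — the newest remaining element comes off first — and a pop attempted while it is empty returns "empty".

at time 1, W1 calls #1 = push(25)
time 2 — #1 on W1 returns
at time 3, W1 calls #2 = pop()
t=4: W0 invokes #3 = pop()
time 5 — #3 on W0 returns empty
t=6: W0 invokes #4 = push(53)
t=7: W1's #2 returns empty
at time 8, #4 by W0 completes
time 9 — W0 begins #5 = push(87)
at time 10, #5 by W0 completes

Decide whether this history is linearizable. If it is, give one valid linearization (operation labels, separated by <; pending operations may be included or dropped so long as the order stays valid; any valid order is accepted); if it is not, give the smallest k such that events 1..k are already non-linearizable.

not linearizable — minimal violating prefix: 7 events

already the first 7 events (up to #2's response at time 7) admit no linearization; the first 6 still do
the 3 completed operations admit 2 real-time orders; each fails the stack replay
no completion choice of the 1 pending operation (#4) rescues it — every subset was tried
take #1, #2, #3 (pending dropped): step 2 already fails, because #2 pop() → empty cannot occur there
take #1, #3, #2 (pending dropped): step 2 already fails, because #3 pop() → empty cannot occur there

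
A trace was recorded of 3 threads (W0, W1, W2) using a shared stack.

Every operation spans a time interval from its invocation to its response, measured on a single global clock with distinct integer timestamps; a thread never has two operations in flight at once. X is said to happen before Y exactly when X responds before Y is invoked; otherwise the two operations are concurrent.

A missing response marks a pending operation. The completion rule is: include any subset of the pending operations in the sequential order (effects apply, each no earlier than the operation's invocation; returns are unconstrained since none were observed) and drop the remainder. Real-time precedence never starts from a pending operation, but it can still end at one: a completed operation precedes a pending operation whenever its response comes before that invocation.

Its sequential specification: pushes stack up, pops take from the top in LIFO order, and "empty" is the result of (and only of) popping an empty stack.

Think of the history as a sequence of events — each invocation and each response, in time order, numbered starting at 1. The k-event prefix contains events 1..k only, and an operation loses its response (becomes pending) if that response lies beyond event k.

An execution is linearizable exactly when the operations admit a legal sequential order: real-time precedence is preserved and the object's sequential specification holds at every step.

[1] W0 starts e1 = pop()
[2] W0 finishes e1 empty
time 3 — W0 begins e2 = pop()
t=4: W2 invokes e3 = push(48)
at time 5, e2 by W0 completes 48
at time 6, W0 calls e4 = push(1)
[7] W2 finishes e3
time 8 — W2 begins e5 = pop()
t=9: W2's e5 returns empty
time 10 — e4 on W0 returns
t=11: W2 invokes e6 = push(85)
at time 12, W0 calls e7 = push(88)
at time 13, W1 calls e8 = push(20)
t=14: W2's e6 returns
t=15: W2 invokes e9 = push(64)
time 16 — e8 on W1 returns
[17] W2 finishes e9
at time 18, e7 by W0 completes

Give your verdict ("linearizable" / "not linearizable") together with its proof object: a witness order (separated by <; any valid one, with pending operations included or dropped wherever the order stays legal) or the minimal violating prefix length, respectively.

step 1: e1 pop() → empty — stack <>
step 2: e3 push(48) — stack <48>
step 3: e2 pop() → 48 — stack <>
step 4: e5 pop() → empty — stack <>
step 5: e4 push(1) — stack <1>
step 6: e6 push(85) — stack <1,85>
step 7: e7 push(88) — stack <1,85,88>
step 8: e8 push(20) — stack <1,85,88,20>
step 9: e9 push(64) — stack <1,85,88,20,64>

linearizable — witness: e1 < e3 < e2 < e5 < e4 < e6 < e7 < e8 < e9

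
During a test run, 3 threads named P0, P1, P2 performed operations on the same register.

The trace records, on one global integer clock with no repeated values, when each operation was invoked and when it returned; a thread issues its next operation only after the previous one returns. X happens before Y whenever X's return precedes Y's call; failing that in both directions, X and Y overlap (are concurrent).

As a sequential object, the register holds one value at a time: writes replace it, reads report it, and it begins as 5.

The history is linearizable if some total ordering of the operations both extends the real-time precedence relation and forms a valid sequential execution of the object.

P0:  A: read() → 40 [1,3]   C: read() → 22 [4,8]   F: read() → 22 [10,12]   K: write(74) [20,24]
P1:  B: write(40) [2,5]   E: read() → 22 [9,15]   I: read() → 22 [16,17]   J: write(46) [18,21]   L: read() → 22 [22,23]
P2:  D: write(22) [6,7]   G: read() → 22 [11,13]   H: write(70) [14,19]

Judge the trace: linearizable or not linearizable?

events 1..22 are fine; event 23 — the response of L at time 23 — makes the prefix non-linearizable
11 completed operations, 100 real-time-consistent orders — every register replay fails
no completion choice of the 1 pending operation (K) rescues it — every subset was tried
sample order A, B, C, D, E, F, G, H, I, J, L (pending dropped) stalls at step 1 — A read() → 40 has no legal effect
sample order A, B, C, D, E, F, G, I, H, J, L (pending dropped) stalls at step 1 — A read() → 40 has no legal effect

not linearizable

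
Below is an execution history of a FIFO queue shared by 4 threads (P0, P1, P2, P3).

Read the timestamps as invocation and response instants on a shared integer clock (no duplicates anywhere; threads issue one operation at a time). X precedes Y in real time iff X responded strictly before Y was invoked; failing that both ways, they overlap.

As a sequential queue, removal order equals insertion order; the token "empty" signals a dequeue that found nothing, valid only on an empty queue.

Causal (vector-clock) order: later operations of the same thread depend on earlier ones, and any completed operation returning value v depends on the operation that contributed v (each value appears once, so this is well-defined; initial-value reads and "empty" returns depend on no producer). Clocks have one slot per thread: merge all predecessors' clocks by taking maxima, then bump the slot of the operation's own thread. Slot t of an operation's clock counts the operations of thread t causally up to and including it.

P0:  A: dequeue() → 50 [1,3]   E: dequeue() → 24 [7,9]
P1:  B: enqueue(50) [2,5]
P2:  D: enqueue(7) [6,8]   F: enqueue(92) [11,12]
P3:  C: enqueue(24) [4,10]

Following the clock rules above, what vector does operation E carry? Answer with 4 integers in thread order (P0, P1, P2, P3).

root op C, invoked 4: fresh clock plus P3's own tick → (0, 0, 0, 1)
root op D, invoked 6: fresh clock plus P2's own tick → (0, 0, 1, 0)
root op B, invoked 2: fresh clock plus P1's own tick → (0, 1, 0, 0)
invoked at 11, F merges VC(D)=(0, 0, 1, 0) and bumps P2's slot → (0, 0, 2, 0)
invoked at 1, A merges VC(B)=(0, 1, 0, 0) and bumps P0's slot → (1, 1, 0, 0)
invoked at 7, E merges VC(A)=(1, 1, 0, 0), VC(C)=(0, 0, 0, 1) and bumps P0's slot → (2, 1, 0, 1)
target: VC(E) = (2, 1, 0, 1)

(2, 1, 0, 1)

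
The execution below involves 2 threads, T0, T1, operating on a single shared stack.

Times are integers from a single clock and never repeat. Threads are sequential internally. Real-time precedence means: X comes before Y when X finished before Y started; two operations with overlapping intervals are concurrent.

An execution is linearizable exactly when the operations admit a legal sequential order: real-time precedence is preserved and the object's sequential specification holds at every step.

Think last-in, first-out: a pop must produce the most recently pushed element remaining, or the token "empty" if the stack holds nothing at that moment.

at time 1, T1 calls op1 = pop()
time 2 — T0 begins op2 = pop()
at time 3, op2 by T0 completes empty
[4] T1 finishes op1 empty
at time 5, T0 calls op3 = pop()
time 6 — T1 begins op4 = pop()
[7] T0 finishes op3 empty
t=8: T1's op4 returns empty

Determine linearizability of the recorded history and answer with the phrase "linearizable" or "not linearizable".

one valid linearization: op1, op2, op3, op4
1. op1 pop() → empty, leaving stack <>
2. op2 pop() → empty, leaving stack <>
3. op3 pop() → empty, leaving stack <>
4. op4 pop() → empty, leaving stack <>

linearizable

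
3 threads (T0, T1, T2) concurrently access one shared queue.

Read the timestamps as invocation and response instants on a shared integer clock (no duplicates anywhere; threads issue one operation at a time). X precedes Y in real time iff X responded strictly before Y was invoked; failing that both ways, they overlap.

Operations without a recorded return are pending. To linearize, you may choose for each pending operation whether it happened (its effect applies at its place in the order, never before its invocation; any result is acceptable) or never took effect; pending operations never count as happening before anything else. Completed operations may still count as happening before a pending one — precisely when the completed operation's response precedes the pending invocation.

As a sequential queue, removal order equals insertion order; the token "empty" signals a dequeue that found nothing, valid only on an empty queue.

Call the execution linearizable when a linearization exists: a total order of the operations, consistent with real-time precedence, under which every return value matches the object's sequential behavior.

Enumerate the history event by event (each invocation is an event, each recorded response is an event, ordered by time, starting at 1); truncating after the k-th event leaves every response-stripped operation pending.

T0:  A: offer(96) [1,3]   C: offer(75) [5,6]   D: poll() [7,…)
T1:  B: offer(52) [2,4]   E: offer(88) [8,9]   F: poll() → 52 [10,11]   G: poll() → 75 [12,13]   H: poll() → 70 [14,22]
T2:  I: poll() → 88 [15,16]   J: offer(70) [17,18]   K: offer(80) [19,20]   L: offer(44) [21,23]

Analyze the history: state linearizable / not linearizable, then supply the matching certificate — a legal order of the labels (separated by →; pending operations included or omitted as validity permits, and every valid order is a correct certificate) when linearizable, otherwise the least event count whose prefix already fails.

1. A offer(96), leaving queue <96>
2. B offer(52), leaving queue <96,52>
3. C offer(75), leaving queue <96,52,75>
4. D poll() (pending, included), leaving queue <52,75>
5. E offer(88), leaving queue <52,75,88>
6. F poll() → 52, leaving queue <75,88>
7. G poll() → 75, leaving queue <88>
8. I poll() → 88, leaving queue <>
9. J offer(70), leaving queue <70>
10. H poll() → 70, leaving queue <>
11. K offer(80), leaving queue <80>
12. L offer(44), leaving queue <80,44>

linearizable — witness: A → B → C → D → E → F → G → I → J → H → K → L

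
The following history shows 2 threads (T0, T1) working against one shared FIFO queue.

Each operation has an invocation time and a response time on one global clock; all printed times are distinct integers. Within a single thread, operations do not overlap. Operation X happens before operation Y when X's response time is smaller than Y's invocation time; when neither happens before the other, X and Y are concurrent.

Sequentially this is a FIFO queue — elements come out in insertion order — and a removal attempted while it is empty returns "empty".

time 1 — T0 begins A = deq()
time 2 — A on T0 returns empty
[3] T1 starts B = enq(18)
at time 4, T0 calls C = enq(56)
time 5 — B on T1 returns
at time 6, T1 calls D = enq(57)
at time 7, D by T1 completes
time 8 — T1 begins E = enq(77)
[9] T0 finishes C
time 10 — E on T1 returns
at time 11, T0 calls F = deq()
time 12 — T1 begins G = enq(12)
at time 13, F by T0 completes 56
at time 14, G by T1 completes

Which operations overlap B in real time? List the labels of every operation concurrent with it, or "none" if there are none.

B spans [3,5]; an op avoiding the whole window 3..5 is ordered, any other is concurrent
A [1,2]: before
C [4,9]: concurrent
D [6,7]: after
E [8,10]: after
F [11,13]: after
G [12,14]: after

C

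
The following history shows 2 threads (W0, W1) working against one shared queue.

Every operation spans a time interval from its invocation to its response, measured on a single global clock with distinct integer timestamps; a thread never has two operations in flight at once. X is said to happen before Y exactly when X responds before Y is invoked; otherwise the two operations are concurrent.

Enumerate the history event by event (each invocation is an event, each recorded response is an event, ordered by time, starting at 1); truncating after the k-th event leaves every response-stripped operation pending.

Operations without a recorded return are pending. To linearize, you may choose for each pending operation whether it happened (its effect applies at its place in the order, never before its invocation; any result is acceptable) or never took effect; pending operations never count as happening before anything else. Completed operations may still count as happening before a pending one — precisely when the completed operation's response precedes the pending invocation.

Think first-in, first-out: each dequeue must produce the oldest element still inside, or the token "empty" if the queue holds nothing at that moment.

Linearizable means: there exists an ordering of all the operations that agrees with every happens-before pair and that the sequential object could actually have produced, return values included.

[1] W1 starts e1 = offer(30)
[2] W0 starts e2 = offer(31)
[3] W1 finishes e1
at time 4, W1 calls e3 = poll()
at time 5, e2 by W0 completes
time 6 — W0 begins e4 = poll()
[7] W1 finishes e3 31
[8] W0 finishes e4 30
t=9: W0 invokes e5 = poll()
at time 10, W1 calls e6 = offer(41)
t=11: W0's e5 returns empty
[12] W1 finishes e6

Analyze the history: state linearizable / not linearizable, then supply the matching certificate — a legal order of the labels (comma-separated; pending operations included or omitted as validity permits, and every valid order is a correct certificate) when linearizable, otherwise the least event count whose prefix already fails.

linearizable — witness: e1, e2, e4, e3, e5, e6

1. e1 offer(30), leaving queue <30>
2. e2 offer(31), leaving queue <30,31>
3. e4 poll() → 30, leaving queue <31>
4. e3 poll() → 31, leaving queue <>
5. e5 poll() → empty, leaving queue <>
6. e6 offer(41), leaving queue <41>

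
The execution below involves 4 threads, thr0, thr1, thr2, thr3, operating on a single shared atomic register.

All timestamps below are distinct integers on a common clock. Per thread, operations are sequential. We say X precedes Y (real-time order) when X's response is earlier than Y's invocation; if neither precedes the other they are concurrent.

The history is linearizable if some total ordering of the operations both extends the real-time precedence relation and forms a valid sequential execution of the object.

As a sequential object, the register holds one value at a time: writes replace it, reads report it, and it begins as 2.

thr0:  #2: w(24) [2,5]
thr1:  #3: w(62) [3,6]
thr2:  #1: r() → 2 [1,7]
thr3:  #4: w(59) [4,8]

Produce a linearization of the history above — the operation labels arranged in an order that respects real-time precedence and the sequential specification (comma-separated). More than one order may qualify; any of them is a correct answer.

#1, #2, #3, #4

1. #1 r() → 2, leaving value 2
2. #2 w(24), leaving value 24
3. #3 w(62), leaving value 62
4. #4 w(59), leaving value 59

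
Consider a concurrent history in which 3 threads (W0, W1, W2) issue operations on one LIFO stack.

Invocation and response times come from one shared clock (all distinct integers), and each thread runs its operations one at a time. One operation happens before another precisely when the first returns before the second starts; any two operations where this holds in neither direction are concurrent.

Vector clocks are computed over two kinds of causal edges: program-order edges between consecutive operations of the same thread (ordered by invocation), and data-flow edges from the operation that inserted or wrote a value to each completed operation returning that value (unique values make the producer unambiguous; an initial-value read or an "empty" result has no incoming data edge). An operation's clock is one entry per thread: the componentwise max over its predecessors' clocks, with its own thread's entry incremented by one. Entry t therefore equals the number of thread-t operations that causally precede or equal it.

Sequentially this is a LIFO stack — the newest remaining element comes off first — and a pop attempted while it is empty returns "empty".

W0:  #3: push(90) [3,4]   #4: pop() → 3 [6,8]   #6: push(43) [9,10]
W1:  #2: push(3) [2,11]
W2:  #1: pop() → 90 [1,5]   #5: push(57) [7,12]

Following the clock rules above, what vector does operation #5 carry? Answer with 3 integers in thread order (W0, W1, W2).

(1, 0, 2)

VC(#2, invoked at 2): no causal predecessors; +1 on W1 → (0, 1, 0)
VC(#3, invoked at 3): no causal predecessors; +1 on W0 → (1, 0, 0)
VC(#1, invoked at 1): max of VC(#3)=(1, 0, 0), then +1 on thread W2 → (1, 0, 1)
VC(#5, invoked at 7): max of VC(#1)=(1, 0, 1), then +1 on thread W2 → (1, 0, 2)
VC(#4, invoked at 6): max of VC(#2)=(0, 1, 0), VC(#3)=(1, 0, 0), then +1 on thread W0 → (2, 1, 0)
VC(#6, invoked at 9): max of VC(#4)=(2, 1, 0), then +1 on thread W0 → (3, 1, 0)
target: VC(#5) = (1, 0, 2)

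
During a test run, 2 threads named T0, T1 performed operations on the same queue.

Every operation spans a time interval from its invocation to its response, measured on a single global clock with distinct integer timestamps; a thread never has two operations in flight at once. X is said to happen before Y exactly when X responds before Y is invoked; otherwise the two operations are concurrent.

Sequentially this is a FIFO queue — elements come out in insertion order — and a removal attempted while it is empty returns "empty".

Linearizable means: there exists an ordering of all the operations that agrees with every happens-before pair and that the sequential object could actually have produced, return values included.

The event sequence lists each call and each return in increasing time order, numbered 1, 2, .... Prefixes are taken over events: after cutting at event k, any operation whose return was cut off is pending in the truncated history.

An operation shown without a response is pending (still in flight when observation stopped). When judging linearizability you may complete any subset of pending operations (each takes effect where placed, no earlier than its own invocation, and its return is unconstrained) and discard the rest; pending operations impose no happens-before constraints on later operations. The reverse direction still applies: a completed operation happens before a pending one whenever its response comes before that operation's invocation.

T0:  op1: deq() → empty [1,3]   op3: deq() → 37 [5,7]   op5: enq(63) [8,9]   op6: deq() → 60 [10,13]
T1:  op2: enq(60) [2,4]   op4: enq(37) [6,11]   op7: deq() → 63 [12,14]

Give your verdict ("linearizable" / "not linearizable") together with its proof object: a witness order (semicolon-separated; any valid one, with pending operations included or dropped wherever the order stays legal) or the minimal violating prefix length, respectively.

not linearizable — minimal violating prefix: 7 events

prefix check: 1..6 passes, 1..7 fails once op3's time-7 response joins
2 orders of the 3 completed queue ops respect real time; none is legal
completion choices over the 1 pending operation (op4) were checked; none helps
one such order, op1, op2, op3 (pending dropped), breaks at step 3 where op3 deq() → 37 is illegal
one such order, op2, op1, op3 (pending dropped), breaks at step 2 where op1 deq() → empty is illegal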